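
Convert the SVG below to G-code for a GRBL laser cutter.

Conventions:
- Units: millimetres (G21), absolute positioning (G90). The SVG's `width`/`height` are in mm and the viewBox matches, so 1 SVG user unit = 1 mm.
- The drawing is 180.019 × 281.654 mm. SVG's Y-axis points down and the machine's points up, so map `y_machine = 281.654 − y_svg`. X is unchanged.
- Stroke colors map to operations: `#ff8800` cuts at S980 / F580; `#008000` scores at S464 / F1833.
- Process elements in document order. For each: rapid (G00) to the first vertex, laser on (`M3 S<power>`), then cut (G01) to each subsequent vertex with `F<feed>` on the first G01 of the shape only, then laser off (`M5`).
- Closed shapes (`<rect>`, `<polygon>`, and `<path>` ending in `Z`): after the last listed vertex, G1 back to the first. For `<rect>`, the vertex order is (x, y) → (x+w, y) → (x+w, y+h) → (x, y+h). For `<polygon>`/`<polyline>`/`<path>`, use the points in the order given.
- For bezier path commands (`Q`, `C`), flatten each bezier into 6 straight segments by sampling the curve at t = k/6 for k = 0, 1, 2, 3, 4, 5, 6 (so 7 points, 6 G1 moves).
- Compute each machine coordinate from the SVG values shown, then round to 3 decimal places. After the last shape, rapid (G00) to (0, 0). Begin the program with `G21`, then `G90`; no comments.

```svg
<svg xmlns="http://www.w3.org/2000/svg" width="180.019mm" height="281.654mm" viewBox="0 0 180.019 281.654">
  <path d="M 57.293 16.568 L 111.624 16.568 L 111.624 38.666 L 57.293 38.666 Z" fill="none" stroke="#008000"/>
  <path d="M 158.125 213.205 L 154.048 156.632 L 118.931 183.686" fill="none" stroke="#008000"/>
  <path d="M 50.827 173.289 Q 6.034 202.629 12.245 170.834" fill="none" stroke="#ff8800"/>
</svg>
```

G21
G90
G00 X57.293 Y265.086
M3 S464
G01 X111.624 Y265.086 F1833
G01 X111.624 Y242.988
G01 X57.293 Y242.988
G01 X57.293 Y265.086
M5
G00 X158.125 Y68.449
M3 S464
G01 X154.048 Y125.022 F1833
G01 X118.931 Y97.968
M5
G00 X50.827 Y108.365
M3 S980
G01 X37.313 Y100.283 F580
G01 X26.632 Y95.598
G01 X18.785 Y94.309
G01 X13.771 Y96.416
G01 X11.591 Y101.920
G01 X12.245 Y110.820
M5
G00 X0.000 Y0.000

Since the viewBox matches the mm dimensions, user units are millimetres directly. The only transform is the Y-flip y_m = 281.654 − y_svg.

Shape 1 is a rectangle drawn with `<path>`. Its stroke #008000 means score at S464, F1833. After flipping Y the toolpath is (57.293,265.086) → (111.624,265.086) → (111.624,242.988) → (57.293,242.988) → (57.293,265.086), returning to the start.

Shape 2 is a open polyline drawn with `<path>`. Its stroke #008000 means score at S464, F1833. After flipping Y the toolpath is (158.125,68.449) → (154.048,125.022) → (118.931,97.968).

Shape 3 is a quadratic bezier drawn with `<path>`. Its stroke #ff8800 means cut at S980, F580. After flipping Y the toolpath is (50.827,108.365) → (37.313,100.283) → (26.632,95.598) → (18.785,94.309) → (13.771,96.416) → (11.591,101.920) → (12.245,110.820).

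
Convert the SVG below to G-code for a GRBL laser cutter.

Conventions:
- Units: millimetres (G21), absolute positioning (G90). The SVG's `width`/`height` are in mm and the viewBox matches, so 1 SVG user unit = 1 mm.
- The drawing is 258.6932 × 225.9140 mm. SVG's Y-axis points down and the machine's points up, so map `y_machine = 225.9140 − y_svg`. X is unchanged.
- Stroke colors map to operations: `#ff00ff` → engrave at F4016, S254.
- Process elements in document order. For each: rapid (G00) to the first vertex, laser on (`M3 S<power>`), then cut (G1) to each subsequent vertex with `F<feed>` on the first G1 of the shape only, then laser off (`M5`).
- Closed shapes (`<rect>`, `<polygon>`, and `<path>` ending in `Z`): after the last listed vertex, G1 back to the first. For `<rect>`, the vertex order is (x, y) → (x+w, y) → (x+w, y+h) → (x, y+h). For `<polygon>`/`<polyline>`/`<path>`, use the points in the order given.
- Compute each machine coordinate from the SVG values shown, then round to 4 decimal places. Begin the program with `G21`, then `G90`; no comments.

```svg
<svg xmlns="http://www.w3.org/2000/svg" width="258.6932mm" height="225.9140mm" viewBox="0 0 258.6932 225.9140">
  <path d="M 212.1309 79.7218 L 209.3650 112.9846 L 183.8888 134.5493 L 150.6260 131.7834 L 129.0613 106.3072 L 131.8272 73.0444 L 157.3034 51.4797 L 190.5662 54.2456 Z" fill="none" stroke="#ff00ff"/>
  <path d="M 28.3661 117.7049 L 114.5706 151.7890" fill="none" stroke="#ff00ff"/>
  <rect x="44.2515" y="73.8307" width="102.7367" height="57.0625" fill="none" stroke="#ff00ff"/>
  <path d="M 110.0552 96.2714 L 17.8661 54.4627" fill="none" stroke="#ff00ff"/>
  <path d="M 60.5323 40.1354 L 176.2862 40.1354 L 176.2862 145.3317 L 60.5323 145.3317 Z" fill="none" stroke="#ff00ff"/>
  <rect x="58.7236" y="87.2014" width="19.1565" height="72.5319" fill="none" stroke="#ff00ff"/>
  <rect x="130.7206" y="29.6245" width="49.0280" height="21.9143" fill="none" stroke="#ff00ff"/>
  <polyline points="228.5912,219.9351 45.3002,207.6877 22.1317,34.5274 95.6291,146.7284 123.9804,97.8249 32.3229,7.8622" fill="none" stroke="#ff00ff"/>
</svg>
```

Since the viewBox matches the mm dimensions, user units are millimetres directly. The only transform is the Y-flip y_m = 225.9140 − y_svg.

Shape 1 is a regular polygon drawn with `<path>`. Its stroke #ff00ff means engrave at S254, F4016. After flipping Y the toolpath is (212.1309,146.1922) → (209.3650,112.9294) → (183.8888,91.3647) → (150.6260,94.1306) → (129.0613,119.6068) → (131.8272,152.8696) → (157.3034,174.4343) → (190.5662,171.6684) → (212.1309,146.1922), returning to the start.

Shape 2 is a line segment drawn with `<path>`. Its stroke #ff00ff means engrave at S254, F4016. After flipping Y the toolpath is (28.3661,108.2091) → (114.5706,74.1250).

Shape 3 is a rectangle drawn with `<rect>`. Its stroke #ff00ff means engrave at S254, F4016. After flipping Y the toolpath is (44.2515,152.0833) → (146.9882,152.0833) → (146.9882,95.0208) → (44.2515,95.0208) → (44.2515,152.0833), returning to the start.

Shape 4 is a line segment drawn with `<path>`. Its stroke #ff00ff means engrave at S254, F4016. After flipping Y the toolpath is (110.0552,129.6426) → (17.8661,171.4513).

Shape 5 is a rectangle drawn with `<path>`. Its stroke #ff00ff means engrave at S254, F4016. After flipping Y the toolpath is (60.5323,185.7786) → (176.2862,185.7786) → (176.2862,80.5823) → (60.5323,80.5823) → (60.5323,185.7786), returning to the start.

Shape 6 is a rectangle drawn with `<rect>`. Its stroke #ff00ff means engrave at S254, F4016. After flipping Y the toolpath is (58.7236,138.7126) → (77.8801,138.7126) → (77.8801,66.1807) → (58.7236,66.1807) → (58.7236,138.7126), returning to the start.

Shape 7 is a rectangle drawn with `<rect>`. Its stroke #ff00ff means engrave at S254, F4016. After flipping Y the toolpath is (130.7206,196.2895) → (179.7486,196.2895) → (179.7486,174.3752) → (130.7206,174.3752) → (130.7206,196.2895), returning to the start.

Shape 8 is a open polyline drawn with `<polyline>`. Its stroke #ff00ff means engrave at S254, F4016. After flipping Y the toolpath is (228.5912,5.9789) → (45.3002,18.2263) → (22.1317,191.3866) → (95.6291,79.1856) → (123.9804,128.0891) → (32.3229,218.0518).

G21
G90
G00 X212.1309 Y146.1922
M3 S254
G1 X209.3650 Y112.9294 F4016
G1 X183.8888 Y91.3647
G1 X150.6260 Y94.1306
G1 X129.0613 Y119.6068
G1 X131.8272 Y152.8696
G1 X157.3034 Y174.4343
G1 X190.5662 Y171.6684
G1 X212.1309 Y146.1922
M5
G00 X28.3661 Y108.2091
M3 S254
G1 X114.5706 Y74.1250 F4016
M5
G00 X44.2515 Y152.0833
M3 S254
G1 X146.9882 Y152.0833 F4016
G1 X146.9882 Y95.0208
G1 X44.2515 Y95.0208
G1 X44.2515 Y152.0833
M5
G00 X110.0552 Y129.6426
M3 S254
G1 X17.8661 Y171.4513 F4016
M5
G00 X60.5323 Y185.7786
M3 S254
G1 X176.2862 Y185.7786 F4016
G1 X176.2862 Y80.5823
G1 X60.5323 Y80.5823
G1 X60.5323 Y185.7786
M5
G00 X58.7236 Y138.7126
M3 S254
G1 X77.8801 Y138.7126 F4016
G1 X77.8801 Y66.1807
G1 X58.7236 Y66.1807
G1 X58.7236 Y138.7126
M5
G00 X130.7206 Y196.2895
M3 S254
G1 X179.7486 Y196.2895 F4016
G1 X179.7486 Y174.3752
G1 X130.7206 Y174.3752
G1 X130.7206 Y196.2895
M5
G00 X228.5912 Y5.9789
M3 S254
G1 X45.3002 Y18.2263 F4016
G1 X22.1317 Y191.3866
G1 X95.6291 Y79.1856
G1 X123.9804 Y128.0891
G1 X32.3229 Y218.0518
M5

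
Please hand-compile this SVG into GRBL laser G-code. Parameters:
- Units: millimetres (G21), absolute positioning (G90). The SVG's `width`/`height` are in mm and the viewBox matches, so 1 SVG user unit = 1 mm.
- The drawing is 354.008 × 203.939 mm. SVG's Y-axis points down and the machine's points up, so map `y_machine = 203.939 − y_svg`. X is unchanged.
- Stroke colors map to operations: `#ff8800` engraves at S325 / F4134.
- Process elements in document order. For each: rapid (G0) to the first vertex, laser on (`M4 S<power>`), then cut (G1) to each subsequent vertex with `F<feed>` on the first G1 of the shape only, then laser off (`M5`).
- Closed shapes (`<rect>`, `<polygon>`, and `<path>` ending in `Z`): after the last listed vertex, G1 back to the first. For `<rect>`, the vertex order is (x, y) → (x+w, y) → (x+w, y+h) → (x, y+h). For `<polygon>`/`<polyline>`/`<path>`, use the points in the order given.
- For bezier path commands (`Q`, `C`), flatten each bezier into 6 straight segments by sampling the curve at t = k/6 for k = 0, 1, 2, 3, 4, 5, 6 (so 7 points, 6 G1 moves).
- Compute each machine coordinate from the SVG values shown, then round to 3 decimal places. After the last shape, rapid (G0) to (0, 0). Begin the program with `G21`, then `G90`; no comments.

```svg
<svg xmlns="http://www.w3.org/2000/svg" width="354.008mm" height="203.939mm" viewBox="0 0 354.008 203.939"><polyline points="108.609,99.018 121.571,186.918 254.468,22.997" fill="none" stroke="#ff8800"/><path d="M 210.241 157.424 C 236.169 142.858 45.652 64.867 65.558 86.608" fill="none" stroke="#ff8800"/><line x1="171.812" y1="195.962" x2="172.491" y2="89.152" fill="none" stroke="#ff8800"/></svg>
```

1 u = 1 mm; y_m = 203.939 − y.

[1] `<polyline>` open polyline, #ff8800→engrave S325 F4134: (108.609,104.921) → (121.571,17.021) → (254.468,180.942)

[2] `<path>` cubic bezier, #ff8800→engrave S325 F4134: (210.241,46.515) → (207.144,58.328) → (179.831,76.180) → (140.158,95.538) → (99.983,111.871) → (71.164,120.646) → (65.558,117.331)

[3] `<line>` line segment, #ff8800→engrave S325 F4134: (171.812,7.977) → (172.491,114.787)

G21
G90
G0 X108.609 Y104.921
M4 S325
G1 X121.571 Y17.021 F4134
G1 X254.468 Y180.942
M5
G0 X210.241 Y46.515
M4 S325
G1 X207.144 Y58.328 F4134
G1 X179.831 Y76.180
G1 X140.158 Y95.538
G1 X99.983 Y111.871
G1 X71.164 Y120.646
G1 X65.558 Y117.331
M5
G0 X171.812 Y7.977
M4 S325
G1 X172.491 Y114.787 F4134
M5
G0 X0.000 Y0.000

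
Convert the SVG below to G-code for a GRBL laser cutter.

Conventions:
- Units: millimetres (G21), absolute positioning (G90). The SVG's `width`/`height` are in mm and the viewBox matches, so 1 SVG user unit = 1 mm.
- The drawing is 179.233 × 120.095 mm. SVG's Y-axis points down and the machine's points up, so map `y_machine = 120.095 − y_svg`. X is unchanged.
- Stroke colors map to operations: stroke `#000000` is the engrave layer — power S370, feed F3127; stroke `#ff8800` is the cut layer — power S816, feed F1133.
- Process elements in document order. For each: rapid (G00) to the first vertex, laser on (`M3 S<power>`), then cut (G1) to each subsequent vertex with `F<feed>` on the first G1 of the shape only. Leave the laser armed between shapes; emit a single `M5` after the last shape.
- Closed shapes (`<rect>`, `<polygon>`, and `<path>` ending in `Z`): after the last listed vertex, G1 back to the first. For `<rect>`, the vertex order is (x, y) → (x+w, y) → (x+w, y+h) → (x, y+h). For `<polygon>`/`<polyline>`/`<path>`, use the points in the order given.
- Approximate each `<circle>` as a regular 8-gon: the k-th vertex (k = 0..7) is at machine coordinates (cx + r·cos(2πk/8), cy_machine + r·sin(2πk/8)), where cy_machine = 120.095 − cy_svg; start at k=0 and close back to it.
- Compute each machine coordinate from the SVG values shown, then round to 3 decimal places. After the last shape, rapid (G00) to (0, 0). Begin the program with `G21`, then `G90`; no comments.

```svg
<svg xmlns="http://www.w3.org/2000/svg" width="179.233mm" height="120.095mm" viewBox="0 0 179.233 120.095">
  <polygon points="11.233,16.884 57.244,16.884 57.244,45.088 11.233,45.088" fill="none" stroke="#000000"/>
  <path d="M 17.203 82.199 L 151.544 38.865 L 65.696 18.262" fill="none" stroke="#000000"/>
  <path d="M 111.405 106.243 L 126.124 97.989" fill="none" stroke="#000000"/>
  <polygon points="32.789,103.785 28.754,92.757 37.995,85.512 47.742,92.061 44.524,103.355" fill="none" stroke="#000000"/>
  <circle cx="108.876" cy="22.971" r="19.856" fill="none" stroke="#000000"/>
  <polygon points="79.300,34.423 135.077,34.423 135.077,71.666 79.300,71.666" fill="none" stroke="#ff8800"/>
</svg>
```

G21
G90
G00 X11.233 Y103.211
M3 S370
G1 X57.244 Y103.211 F3127
G1 X57.244 Y75.007
G1 X11.233 Y75.007
G1 X11.233 Y103.211
G00 X17.203 Y37.896
M3 S370
G1 X151.544 Y81.230 F3127
G1 X65.696 Y101.833
G00 X111.405 Y13.852
M3 S370
G1 X126.124 Y22.106 F3127
G00 X32.789 Y16.310
M3 S370
G1 X28.754 Y27.338 F3127
G1 X37.995 Y34.583
G1 X47.742 Y28.034
G1 X44.524 Y16.740
G1 X32.789 Y16.310
G00 X128.732 Y97.124
M3 S370
G1 X122.916 Y111.164 F3127
G1 X108.876 Y116.980
G1 X94.836 Y111.164
G1 X89.020 Y97.124
G1 X94.836 Y83.084
G1 X108.876 Y77.268
G1 X122.916 Y83.084
G1 X128.732 Y97.124
G00 X79.300 Y85.672
M3 S816
G1 X135.077 Y85.672 F1133
G1 X135.077 Y48.429
G1 X79.300 Y48.429
G1 X79.300 Y85.672
M5
G00 X0.000 Y0.000

1 u = 1 mm; y_m = 120.095 − y.

[1] `<polygon>` rectangle, #000000→engrave S370 F3127: (11.233,103.211) → (57.244,103.211) → (57.244,75.007) → (11.233,75.007) → (11.233,103.211) (closed)

[2] `<path>` open polyline, #000000→engrave S370 F3127: (17.203,37.896) → (151.544,81.230) → (65.696,101.833)

[3] `<path>` line segment, #000000→engrave S370 F3127: (111.405,13.852) → (126.124,22.106)

[4] `<polygon>` regular polygon, #000000→engrave S370 F3127: (32.789,16.310) → (28.754,27.338) → (37.995,34.583) → (47.742,28.034) → (44.524,16.740) → (32.789,16.310) (closed)

[5] `<circle>` circle, #000000→engrave S370 F3127: (128.732,97.124) → (122.916,111.164) → (108.876,116.980) → (94.836,111.164) → (89.020,97.124) → (94.836,83.084) → (108.876,77.268) → (122.916,83.084) → (128.732,97.124) (closed)

[6] `<polygon>` rectangle, #ff8800→cut S816 F1133: (79.300,85.672) → (135.077,85.672) → (135.077,48.429) → (79.300,48.429) → (79.300,85.672) (closed)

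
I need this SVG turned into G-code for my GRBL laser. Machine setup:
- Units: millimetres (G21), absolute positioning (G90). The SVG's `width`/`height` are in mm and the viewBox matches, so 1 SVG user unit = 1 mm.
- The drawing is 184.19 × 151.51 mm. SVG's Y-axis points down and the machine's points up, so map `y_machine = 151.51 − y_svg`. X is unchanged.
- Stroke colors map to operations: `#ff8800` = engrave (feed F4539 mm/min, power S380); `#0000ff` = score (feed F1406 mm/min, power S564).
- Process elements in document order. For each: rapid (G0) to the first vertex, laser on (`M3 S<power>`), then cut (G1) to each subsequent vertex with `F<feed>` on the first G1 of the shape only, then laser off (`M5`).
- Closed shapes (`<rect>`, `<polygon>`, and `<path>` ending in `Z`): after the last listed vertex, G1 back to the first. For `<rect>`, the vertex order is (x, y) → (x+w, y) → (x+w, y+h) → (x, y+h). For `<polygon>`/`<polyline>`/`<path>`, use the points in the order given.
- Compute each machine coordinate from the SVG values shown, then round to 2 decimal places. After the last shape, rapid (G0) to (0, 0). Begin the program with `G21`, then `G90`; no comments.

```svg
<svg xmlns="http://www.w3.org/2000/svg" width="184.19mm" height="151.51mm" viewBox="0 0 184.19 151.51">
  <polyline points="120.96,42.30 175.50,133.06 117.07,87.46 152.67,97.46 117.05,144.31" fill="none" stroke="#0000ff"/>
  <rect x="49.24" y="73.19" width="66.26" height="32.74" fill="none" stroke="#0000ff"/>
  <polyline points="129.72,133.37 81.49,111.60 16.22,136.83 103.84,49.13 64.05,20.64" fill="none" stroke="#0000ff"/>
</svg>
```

viewBox `0 0 184.19 151.51` with mm width/height → 1 unit = 1 mm. Flip: y_m = 151.51 − y_svg.

**Shape 1** — `<polyline>` open polyline, stroke `#0000ff` → score (S564, F1406). Machine vertices: (120.96,109.21) → (175.50,18.45) → (117.07,64.05) → (152.67,54.05) → (117.05,7.20). Open path.

**Shape 2** — `<rect>` rectangle, stroke `#0000ff` → score (S564, F1406). Machine vertices: (49.24,78.32) → (115.50,78.32) → (115.50,45.58) → (49.24,45.58) → (49.24,78.32). Closed: final G1 returns to the first vertex.

**Shape 3** — `<polyline>` open polyline, stroke `#0000ff` → score (S564, F1406). Machine vertices: (129.72,18.14) → (81.49,39.91) → (16.22,14.68) → (103.84,102.38) → (64.05,130.87). Open path.

G21
G90
G0 X120.96 Y109.21
M3 S564
G1 X175.50 Y18.45 F1406
G1 X117.07 Y64.05
G1 X152.67 Y54.05
G1 X117.05 Y7.20
M5
G0 X49.24 Y78.32
M3 S564
G1 X115.50 Y78.32 F1406
G1 X115.50 Y45.58
G1 X49.24 Y45.58
G1 X49.24 Y78.32
M5
G0 X129.72 Y18.14
M3 S564
G1 X81.49 Y39.91 F1406
G1 X16.22 Y14.68
G1 X103.84 Y102.38
G1 X64.05 Y130.87
M5
G0 X0.00 Y0.00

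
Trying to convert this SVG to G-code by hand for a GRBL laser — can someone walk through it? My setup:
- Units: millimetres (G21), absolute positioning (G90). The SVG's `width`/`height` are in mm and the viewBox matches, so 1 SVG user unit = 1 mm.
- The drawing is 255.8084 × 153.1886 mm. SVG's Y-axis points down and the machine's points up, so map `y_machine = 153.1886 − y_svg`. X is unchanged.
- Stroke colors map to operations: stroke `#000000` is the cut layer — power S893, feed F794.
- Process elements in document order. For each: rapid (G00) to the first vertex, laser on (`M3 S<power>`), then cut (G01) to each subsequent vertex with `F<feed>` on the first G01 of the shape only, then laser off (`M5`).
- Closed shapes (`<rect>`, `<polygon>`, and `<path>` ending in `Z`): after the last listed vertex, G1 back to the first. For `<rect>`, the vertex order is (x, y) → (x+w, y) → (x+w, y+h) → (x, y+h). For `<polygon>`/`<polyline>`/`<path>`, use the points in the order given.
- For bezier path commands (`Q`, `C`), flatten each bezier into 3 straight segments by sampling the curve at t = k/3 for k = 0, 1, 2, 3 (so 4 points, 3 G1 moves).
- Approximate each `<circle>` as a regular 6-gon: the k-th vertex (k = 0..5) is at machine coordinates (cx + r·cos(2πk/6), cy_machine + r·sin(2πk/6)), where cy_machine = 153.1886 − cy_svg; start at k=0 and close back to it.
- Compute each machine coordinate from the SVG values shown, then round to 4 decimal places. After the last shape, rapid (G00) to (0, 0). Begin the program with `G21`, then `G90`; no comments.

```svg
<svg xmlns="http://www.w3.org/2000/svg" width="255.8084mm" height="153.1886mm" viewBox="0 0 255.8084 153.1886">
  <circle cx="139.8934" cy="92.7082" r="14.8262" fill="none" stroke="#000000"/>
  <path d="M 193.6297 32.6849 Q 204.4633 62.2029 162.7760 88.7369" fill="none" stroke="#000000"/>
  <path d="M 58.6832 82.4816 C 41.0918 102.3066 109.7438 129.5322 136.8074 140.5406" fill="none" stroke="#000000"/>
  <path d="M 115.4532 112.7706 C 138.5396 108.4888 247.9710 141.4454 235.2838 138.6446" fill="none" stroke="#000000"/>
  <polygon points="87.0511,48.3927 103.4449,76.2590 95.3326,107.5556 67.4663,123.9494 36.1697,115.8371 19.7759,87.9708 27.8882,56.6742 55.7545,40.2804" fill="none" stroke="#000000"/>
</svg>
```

viewBox `0 0 255.8084 153.1886` with mm width/height → 1 unit = 1 mm. Flip: y_m = 153.1886 − y_svg.

**Shape 1** — `<circle>` circle, stroke `#000000` → cut (S893, F794). Machine vertices: (154.7196,60.4804) → (147.3065,73.3203) → (132.4803,73.3203) → (125.0672,60.4804) → (132.4803,47.6405) → (147.3065,47.6405) → (154.7196,60.4804). Closed: final G1 returns to the first vertex.

**Shape 2** — `<path>` quadratic bezier, stroke `#000000` → cut (S893, F794). Control points (SVG): P0=(193.6297,32.6849), P1=(204.4633,62.2029), P2=(162.7760,88.7369); sampled at t=k/3. Machine vertices: (193.6297,120.5037) → (195.0164,101.1566) → (184.7319,82.4726) → (162.7760,64.4517). Open path.

**Shape 3** — `<path>` cubic bezier, stroke `#000000` → cut (S893, F794). Control points (SVG): P0=(58.6832,82.4816), P1=(41.0918,102.3066), P2=(109.7438,129.5322), P3=(136.8074,140.5406); sampled at t=k/3. Machine vertices: (58.6832,70.7070) → (65.1051,49.2899) → (100.6155,28.1874) → (136.8074,12.6480). Open path.

**Shape 4** — `<path>` cubic bezier, stroke `#000000` → cut (S893, F794). Control points (SVG): P0=(115.4532,112.7706), P1=(138.5396,108.4888), P2=(247.9710,141.4454), P3=(235.2838,138.6446); sampled at t=k/3. Machine vertices: (115.4532,40.4180) → (159.6004,34.9905) → (214.9857,20.9588) → (235.2838,14.5440). Open path.

**Shape 5** — `<polygon>` regular polygon, stroke `#000000` → cut (S893, F794). Machine vertices: (87.0511,104.7959) → (103.4449,76.9296) → (95.3326,45.6330) → (67.4663,29.2392) → (36.1697,37.3515) → (19.7759,65.2178) → (27.8882,96.5144) → (55.7545,112.9082) → (87.0511,104.7959). Closed: final G1 returns to the first vertex.

G21
G90
G00 X154.7196 Y60.4804
M3 S893
G01 X147.3065 Y73.3203 F794
G01 X132.4803 Y73.3203
G01 X125.0672 Y60.4804
G01 X132.4803 Y47.6405
G01 X147.3065 Y47.6405
G01 X154.7196 Y60.4804
M5
G00 X193.6297 Y120.5037
M3 S893
G01 X195.0164 Y101.1566 F794
G01 X184.7319 Y82.4726
G01 X162.7760 Y64.4517
M5
G00 X58.6832 Y70.7070
M3 S893
G01 X65.1051 Y49.2899 F794
G01 X100.6155 Y28.1874
G01 X136.8074 Y12.6480
M5
G00 X115.4532 Y40.4180
M3 S893
G01 X159.6004 Y34.9905 F794
G01 X214.9857 Y20.9588
G01 X235.2838 Y14.5440
M5
G00 X87.0511 Y104.7959
M3 S893
G01 X103.4449 Y76.9296 F794
G01 X95.3326 Y45.6330
G01 X67.4663 Y29.2392
G01 X36.1697 Y37.3515
G01 X19.7759 Y65.2178
G01 X27.8882 Y96.5144
G01 X55.7545 Y112.9082
G01 X87.0511 Y104.7959
M5
G00 X0.0000 Y0.0000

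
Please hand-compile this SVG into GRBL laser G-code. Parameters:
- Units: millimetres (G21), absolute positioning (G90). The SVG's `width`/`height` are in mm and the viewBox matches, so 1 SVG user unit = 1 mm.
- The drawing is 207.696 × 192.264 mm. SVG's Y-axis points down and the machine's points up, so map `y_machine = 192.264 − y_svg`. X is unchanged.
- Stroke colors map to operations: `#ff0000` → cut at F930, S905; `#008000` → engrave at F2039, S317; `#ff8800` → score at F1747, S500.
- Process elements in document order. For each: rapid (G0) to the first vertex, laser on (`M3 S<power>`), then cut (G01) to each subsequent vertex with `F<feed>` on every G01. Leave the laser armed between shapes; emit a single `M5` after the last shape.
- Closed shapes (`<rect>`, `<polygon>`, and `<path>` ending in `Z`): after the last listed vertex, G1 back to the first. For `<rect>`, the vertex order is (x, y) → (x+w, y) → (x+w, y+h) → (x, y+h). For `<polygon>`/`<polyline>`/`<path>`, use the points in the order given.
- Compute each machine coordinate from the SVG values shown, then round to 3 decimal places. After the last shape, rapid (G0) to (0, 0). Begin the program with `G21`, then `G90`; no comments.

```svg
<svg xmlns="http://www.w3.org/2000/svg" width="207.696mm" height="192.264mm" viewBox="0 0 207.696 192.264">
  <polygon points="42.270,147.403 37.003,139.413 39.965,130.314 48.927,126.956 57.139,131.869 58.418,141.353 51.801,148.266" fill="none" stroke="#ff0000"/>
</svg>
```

viewBox `0 0 207.696 192.264` with mm width/height → 1 unit = 1 mm. Flip: y_m = 192.264 − y_svg.

**Shape 1** — `<polygon>` regular polygon, stroke `#ff0000` → cut (S905, F930). Machine vertices: (42.270,44.861) → (37.003,52.851) → (39.965,61.950) → (48.927,65.308) → (57.139,60.395) → (58.418,50.911) → (51.801,43.998) → (42.270,44.861). Closed: final G1 returns to the first vertex.

G21
G90
G0 X42.270 Y44.861
M3 S905
G01 X37.003 Y52.851 F930
G01 X39.965 Y61.950 F930
G01 X48.927 Y65.308 F930
G01 X57.139 Y60.395 F930
G01 X58.418 Y50.911 F930
G01 X51.801 Y43.998 F930
G01 X42.270 Y44.861 F930
M5
G0 X0.000 Y0.000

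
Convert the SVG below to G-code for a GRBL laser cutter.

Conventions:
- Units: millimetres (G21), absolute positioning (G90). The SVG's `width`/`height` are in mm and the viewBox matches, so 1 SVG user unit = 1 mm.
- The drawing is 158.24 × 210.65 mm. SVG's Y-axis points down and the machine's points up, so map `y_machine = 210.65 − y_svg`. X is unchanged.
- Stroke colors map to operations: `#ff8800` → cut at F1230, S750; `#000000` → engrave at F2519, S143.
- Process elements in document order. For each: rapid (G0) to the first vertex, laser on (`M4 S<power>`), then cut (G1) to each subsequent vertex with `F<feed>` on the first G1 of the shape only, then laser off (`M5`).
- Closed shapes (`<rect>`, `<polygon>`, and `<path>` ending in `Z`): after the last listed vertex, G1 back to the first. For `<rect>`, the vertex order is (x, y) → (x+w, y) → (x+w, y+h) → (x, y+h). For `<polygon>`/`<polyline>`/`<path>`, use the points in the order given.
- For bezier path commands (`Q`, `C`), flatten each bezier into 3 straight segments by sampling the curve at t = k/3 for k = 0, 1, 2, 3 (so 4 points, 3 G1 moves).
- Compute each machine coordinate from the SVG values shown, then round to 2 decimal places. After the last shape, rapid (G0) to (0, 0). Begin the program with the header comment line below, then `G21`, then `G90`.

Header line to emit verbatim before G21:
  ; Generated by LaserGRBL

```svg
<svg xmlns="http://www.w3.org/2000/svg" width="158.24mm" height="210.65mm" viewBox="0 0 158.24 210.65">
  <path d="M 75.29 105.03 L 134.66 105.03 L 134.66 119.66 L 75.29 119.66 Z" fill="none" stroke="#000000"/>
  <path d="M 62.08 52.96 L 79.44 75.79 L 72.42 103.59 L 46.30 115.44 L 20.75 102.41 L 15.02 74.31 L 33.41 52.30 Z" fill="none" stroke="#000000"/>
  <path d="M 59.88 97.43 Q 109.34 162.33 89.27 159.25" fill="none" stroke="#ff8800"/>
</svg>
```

viewBox `0 0 158.24 210.65` with mm width/height → 1 unit = 1 mm. Flip: y_m = 210.65 − y_svg.

**Shape 1** — `<path>` rectangle, stroke `#000000` → engrave (S143, F2519). Machine vertices: (75.29,105.62) → (134.66,105.62) → (134.66,90.99) → (75.29,90.99) → (75.29,105.62). Closed: final G1 returns to the first vertex.

**Shape 2** — `<path>` regular polygon, stroke `#000000` → engrave (S143, F2519). Machine vertices: (62.08,157.69) → (79.44,134.86) → (72.42,107.06) → (46.30,95.21) → (20.75,108.24) → (15.02,136.34) → (33.41,158.35) → (62.08,157.69). Closed: final G1 returns to the first vertex.

**Shape 3** — `<path>` quadratic bezier, stroke `#ff8800` → cut (S750, F1230). Control points (SVG): P0=(59.88,97.43), P1=(109.34,162.33), P2=(89.27,159.25); sampled at t=k/3. Machine vertices: (59.88,113.22) → (85.13,77.51) → (94.92,56.90) → (89.27,51.40). Open path.

; Generated by LaserGRBL
G21
G90
G0 X75.29 Y105.62
M4 S143
G1 X134.66 Y105.62 F2519
G1 X134.66 Y90.99
G1 X75.29 Y90.99
G1 X75.29 Y105.62
M5
G0 X62.08 Y157.69
M4 S143
G1 X79.44 Y134.86 F2519
G1 X72.42 Y107.06
G1 X46.30 Y95.21
G1 X20.75 Y108.24
G1 X15.02 Y136.34
G1 X33.41 Y158.35
G1 X62.08 Y157.69
M5
G0 X59.88 Y113.22
M4 S750
G1 X85.13 Y77.51 F1230
G1 X94.92 Y56.90
G1 X89.27 Y51.40
M5
G0 X0.00 Y0.00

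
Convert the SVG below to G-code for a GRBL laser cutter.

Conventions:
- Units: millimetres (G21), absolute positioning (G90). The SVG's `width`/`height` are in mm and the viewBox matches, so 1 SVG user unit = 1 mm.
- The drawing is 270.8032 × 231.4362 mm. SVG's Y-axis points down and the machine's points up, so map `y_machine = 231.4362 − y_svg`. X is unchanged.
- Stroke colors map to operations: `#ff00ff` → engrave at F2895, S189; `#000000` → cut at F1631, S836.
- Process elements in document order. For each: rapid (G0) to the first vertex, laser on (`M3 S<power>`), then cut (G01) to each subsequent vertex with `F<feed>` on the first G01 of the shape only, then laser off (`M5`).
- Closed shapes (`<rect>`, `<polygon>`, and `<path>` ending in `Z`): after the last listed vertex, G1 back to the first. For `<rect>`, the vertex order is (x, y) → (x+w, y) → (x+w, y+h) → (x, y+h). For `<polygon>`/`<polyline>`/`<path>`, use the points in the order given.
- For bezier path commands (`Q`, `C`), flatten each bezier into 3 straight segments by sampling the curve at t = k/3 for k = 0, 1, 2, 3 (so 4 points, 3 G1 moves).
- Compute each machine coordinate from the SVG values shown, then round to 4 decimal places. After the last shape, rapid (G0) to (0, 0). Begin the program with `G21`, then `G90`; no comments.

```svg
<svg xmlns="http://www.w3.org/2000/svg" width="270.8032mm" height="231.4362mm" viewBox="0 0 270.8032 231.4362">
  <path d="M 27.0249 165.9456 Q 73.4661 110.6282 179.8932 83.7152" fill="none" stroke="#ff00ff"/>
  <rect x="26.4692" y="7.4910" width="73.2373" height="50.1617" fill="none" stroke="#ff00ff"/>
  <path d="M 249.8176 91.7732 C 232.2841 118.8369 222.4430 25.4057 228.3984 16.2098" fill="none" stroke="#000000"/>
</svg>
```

G21
G90
G0 X27.0249 Y65.4906
M3 S189
G01 X64.6508 Y99.2128 F2895
G01 X115.6069 Y126.6230
G01 X179.8932 Y147.7210
M5
G0 X26.4692 Y223.9452
M3 S189
G01 X99.7065 Y223.9452 F2895
G01 X99.7065 Y173.7835
G01 X26.4692 Y173.7835
G01 X26.4692 Y223.9452
M5
G0 X249.8176 Y139.6630
M3 S836
G01 X235.1484 Y145.1817 F1631
G01 X227.4083 Y185.5347
G01 X228.3984 Y215.2264
M5
G0 X0.0000 Y0.0000

Since the viewBox matches the mm dimensions, user units are millimetres directly. The only transform is the Y-flip y_m = 231.4362 − y_svg.

Shape 1 is a quadratic bezier drawn with `<path>`. Its stroke #ff00ff means engrave at S189, F2895. After flipping Y the toolpath is (27.0249,65.4906) → (64.6508,99.2128) → (115.6069,126.6230) → (179.8932,147.7210).

Shape 2 is a rectangle drawn with `<rect>`. Its stroke #ff00ff means engrave at S189, F2895. After flipping Y the toolpath is (26.4692,223.9452) → (99.7065,223.9452) → (99.7065,173.7835) → (26.4692,173.7835) → (26.4692,223.9452), returning to the start.

Shape 3 is a cubic bezier drawn with `<path>`. Its stroke #000000 means cut at S836, F1631. After flipping Y the toolpath is (249.8176,139.6630) → (235.1484,145.1817) → (227.4083,185.5347) → (228.3984,215.2264).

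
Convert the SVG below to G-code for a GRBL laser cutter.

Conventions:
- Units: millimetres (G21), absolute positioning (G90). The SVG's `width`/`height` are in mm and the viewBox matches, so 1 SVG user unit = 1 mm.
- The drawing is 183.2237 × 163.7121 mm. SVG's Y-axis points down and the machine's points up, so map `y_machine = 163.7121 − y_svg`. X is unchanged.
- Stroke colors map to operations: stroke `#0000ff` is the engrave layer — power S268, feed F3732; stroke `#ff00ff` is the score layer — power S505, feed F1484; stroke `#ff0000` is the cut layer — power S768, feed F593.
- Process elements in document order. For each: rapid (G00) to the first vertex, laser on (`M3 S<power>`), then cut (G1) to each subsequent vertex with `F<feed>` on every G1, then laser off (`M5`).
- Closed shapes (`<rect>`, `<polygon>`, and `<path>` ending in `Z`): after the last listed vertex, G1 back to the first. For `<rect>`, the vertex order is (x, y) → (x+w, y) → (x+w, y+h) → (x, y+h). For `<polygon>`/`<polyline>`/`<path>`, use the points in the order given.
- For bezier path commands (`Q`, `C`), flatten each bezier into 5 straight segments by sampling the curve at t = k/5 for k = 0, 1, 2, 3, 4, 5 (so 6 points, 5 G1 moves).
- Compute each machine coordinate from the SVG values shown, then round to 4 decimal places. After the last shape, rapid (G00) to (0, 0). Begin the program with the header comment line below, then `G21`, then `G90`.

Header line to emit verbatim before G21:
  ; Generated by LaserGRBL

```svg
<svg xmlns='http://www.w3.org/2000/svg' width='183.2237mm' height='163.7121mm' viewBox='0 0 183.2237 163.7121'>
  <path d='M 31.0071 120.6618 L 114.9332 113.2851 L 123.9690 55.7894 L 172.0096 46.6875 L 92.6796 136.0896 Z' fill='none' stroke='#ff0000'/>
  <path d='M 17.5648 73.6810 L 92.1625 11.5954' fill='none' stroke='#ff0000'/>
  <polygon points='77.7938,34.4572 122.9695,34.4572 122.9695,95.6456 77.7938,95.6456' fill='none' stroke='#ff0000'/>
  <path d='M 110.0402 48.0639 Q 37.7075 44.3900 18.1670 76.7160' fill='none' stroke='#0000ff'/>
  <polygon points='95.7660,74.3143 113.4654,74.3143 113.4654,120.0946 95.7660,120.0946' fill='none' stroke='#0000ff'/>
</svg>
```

1 u = 1 mm; y_m = 163.7121 − y.

[1] `<path>` closed polygon, #ff0000→cut S768 F593: (31.0071,43.0503) → (114.9332,50.4270) → (123.9690,107.9227) → (172.0096,117.0246) → (92.6796,27.6225) → (31.0071,43.0503) (closed)

[2] `<path>` line segment, #ff0000→cut S768 F593: (17.5648,90.0311) → (92.1625,152.1167)

[3] `<polygon>` rectangle, #ff0000→cut S768 F593: (77.7938,129.2549) → (122.9695,129.2549) → (122.9695,68.0665) → (77.7938,68.0665) → (77.7938,129.2549) (closed)

[4] `<path>` quadratic bezier, #0000ff→engrave S268 F3732: (110.0402,115.6482) → (83.2188,115.6778) → (60.6208,112.8273) → (42.2462,107.0969) → (28.0949,98.4865) → (18.1670,86.9961)

[5] `<polygon>` rectangle, #0000ff→engrave S268 F3732: (95.7660,89.3978) → (113.4654,89.3978) → (113.4654,43.6175) → (95.7660,43.6175) → (95.7660,89.3978) (closed)

; Generated by LaserGRBL
G21
G90
G00 X31.0071 Y43.0503
M3 S768
G1 X114.9332 Y50.4270 F593
G1 X123.9690 Y107.9227 F593
G1 X172.0096 Y117.0246 F593
G1 X92.6796 Y27.6225 F593
G1 X31.0071 Y43.0503 F593
M5
G00 X17.5648 Y90.0311
M3 S768
G1 X92.1625 Y152.1167 F593
M5
G00 X77.7938 Y129.2549
M3 S768
G1 X122.9695 Y129.2549 F593
G1 X122.9695 Y68.0665 F593
G1 X77.7938 Y68.0665 F593
G1 X77.7938 Y129.2549 F593
M5
G00 X110.0402 Y115.6482
M3 S268
G1 X83.2188 Y115.6778 F3732
G1 X60.6208 Y112.8273 F3732
G1 X42.2462 Y107.0969 F3732
G1 X28.0949 Y98.4865 F3732
G1 X18.1670 Y86.9961 F3732
M5
G00 X95.7660 Y89.3978
M3 S268
G1 X113.4654 Y89.3978 F3732
G1 X113.4654 Y43.6175 F3732
G1 X95.7660 Y43.6175 F3732
G1 X95.7660 Y89.3978 F3732
M5
G00 X0.0000 Y0.0000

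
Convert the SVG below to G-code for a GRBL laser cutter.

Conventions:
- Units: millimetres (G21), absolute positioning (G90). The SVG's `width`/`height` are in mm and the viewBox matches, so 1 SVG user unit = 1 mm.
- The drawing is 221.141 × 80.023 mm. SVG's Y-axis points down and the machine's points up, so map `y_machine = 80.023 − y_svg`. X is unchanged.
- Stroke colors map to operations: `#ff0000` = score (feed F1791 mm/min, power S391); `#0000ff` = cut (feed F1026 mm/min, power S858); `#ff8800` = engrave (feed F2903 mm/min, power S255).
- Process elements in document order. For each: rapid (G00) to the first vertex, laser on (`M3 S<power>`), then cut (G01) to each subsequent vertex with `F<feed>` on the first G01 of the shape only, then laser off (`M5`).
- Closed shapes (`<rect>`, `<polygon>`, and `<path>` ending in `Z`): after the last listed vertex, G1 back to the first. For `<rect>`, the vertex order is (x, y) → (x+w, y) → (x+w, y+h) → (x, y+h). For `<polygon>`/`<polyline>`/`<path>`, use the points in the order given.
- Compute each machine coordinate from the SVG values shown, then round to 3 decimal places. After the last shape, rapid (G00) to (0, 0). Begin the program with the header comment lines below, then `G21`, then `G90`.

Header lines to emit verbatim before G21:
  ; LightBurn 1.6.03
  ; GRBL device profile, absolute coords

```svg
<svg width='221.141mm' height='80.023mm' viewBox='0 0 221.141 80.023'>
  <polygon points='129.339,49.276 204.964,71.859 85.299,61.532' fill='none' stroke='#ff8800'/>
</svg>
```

; LightBurn 1.6.03
; GRBL device profile, absolute coords
G21
G90
G00 X129.339 Y30.747
M3 S255
G01 X204.964 Y8.164 F2903
G01 X85.299 Y18.491
G01 X129.339 Y30.747
M5
G00 X0.000 Y0.000

viewBox `0 0 221.141 80.023` with mm width/height → 1 unit = 1 mm. Flip: y_m = 80.023 − y_svg.

**Shape 1** — `<polygon>` closed polygon, stroke `#ff8800` → engrave (S255, F2903). Machine vertices: (129.339,30.747) → (204.964,8.164) → (85.299,18.491) → (129.339,30.747). Closed: final G1 returns to the first vertex.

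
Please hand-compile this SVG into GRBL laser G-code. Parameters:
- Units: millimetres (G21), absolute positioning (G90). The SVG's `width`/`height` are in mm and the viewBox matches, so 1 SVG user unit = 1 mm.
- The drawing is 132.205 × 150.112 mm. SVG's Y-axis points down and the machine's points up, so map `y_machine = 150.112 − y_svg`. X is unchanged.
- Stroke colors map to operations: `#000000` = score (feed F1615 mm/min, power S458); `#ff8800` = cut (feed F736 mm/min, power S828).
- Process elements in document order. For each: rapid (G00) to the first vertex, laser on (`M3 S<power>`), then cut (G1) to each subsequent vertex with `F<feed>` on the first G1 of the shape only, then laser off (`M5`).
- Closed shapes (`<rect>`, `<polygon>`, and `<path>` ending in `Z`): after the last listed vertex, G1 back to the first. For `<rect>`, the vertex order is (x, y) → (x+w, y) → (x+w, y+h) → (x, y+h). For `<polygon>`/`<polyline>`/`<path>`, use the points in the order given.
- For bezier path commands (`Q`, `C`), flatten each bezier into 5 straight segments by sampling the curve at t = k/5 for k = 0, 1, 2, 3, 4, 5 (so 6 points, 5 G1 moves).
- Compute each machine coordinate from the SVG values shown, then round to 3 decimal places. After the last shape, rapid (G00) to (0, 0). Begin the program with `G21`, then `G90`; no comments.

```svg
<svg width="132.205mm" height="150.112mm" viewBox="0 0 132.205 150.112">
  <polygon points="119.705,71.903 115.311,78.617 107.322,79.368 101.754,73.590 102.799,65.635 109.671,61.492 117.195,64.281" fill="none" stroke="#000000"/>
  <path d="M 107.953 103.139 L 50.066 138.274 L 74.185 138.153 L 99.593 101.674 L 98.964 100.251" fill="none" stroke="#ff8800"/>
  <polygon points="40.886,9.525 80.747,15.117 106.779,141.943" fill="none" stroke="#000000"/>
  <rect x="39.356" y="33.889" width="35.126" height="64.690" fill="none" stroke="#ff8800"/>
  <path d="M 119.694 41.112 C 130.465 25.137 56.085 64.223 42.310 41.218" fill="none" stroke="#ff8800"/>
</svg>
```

Since the viewBox matches the mm dimensions, user units are millimetres directly. The only transform is the Y-flip y_m = 150.112 − y_svg.

Shape 1 is a regular polygon drawn with `<polygon>`. Its stroke #000000 means score at S458, F1615. After flipping Y the toolpath is (119.705,78.209) → (115.311,71.495) → (107.322,70.744) → (101.754,76.522) → (102.799,84.477) → (109.671,88.620) → (117.195,85.831) → (119.705,78.209), returning to the start.

Shape 2 is a open polyline drawn with `<path>`. Its stroke #ff8800 means cut at S828, F736. After flipping Y the toolpath is (107.953,46.973) → (50.066,11.838) → (74.185,11.959) → (99.593,48.438) → (98.964,49.861).

Shape 3 is a closed polygon drawn with `<polygon>`. Its stroke #000000 means score at S458, F1615. After flipping Y the toolpath is (40.886,140.587) → (80.747,134.995) → (106.779,8.169) → (40.886,140.587), returning to the start.

Shape 4 is a rectangle drawn with `<rect>`. Its stroke #ff8800 means cut at S828, F736. After flipping Y the toolpath is (39.356,116.223) → (74.482,116.223) → (74.482,51.533) → (39.356,51.533) → (39.356,116.223), returning to the start.

Shape 5 is a cubic bezier drawn with `<path>`. Its stroke #ff8800 means cut at S828, F736. After flipping Y the toolpath is (119.694,109.000) → (117.105,112.915) → (101.075,109.238) → (78.602,103.594) → (56.682,101.605) → (42.310,108.894).

G21
G90
G00 X119.705 Y78.209
M3 S458
G1 X115.311 Y71.495 F1615
G1 X107.322 Y70.744
G1 X101.754 Y76.522
G1 X102.799 Y84.477
G1 X109.671 Y88.620
G1 X117.195 Y85.831
G1 X119.705 Y78.209
M5
G00 X107.953 Y46.973
M3 S828
G1 X50.066 Y11.838 F736
G1 X74.185 Y11.959
G1 X99.593 Y48.438
G1 X98.964 Y49.861
M5
G00 X40.886 Y140.587
M3 S458
G1 X80.747 Y134.995 F1615
G1 X106.779 Y8.169
G1 X40.886 Y140.587
M5
G00 X39.356 Y116.223
M3 S828
G1 X74.482 Y116.223 F736
G1 X74.482 Y51.533
G1 X39.356 Y51.533
G1 X39.356 Y116.223
M5
G00 X119.694 Y109.000
M3 S828
G1 X117.105 Y112.915 F736
G1 X101.075 Y109.238
G1 X78.602 Y103.594
G1 X56.682 Y101.605
G1 X42.310 Y108.894
M5
G00 X0.000 Y0.000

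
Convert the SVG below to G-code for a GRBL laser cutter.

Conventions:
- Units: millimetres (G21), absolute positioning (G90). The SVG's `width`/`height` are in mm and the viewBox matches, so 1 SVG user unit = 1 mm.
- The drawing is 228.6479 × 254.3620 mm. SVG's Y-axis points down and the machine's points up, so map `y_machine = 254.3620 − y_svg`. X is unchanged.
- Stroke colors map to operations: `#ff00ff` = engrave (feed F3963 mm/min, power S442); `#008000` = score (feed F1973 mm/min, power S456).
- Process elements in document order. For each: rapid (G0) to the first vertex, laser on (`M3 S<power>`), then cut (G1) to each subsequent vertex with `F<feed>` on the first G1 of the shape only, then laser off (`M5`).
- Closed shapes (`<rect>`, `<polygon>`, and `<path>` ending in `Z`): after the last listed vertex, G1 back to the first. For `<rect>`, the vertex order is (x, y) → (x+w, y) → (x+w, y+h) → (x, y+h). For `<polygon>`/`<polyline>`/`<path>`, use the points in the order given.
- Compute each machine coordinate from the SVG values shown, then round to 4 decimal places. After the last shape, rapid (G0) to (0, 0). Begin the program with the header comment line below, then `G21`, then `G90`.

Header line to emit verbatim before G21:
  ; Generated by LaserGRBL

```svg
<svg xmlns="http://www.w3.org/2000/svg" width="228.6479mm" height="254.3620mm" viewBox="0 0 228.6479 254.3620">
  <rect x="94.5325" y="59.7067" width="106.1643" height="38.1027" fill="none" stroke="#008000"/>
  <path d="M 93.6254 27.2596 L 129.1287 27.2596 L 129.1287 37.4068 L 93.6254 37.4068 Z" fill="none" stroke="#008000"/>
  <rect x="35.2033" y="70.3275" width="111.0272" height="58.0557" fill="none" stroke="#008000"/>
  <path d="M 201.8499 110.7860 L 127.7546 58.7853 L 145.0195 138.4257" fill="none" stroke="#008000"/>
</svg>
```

1 u = 1 mm; y_m = 254.3620 − y.

[1] `<rect>` rectangle, #008000→score S456 F1973: (94.5325,194.6553) → (200.6968,194.6553) → (200.6968,156.5526) → (94.5325,156.5526) → (94.5325,194.6553) (closed)

[2] `<path>` rectangle, #008000→score S456 F1973: (93.6254,227.1024) → (129.1287,227.1024) → (129.1287,216.9552) → (93.6254,216.9552) → (93.6254,227.1024) (closed)

[3] `<rect>` rectangle, #008000→score S456 F1973: (35.2033,184.0345) → (146.2305,184.0345) → (146.2305,125.9788) → (35.2033,125.9788) → (35.2033,184.0345) (closed)

[4] `<path>` open polyline, #008000→score S456 F1973: (201.8499,143.5760) → (127.7546,195.5767) → (145.0195,115.9363)

; Generated by LaserGRBL
G21
G90
G0 X94.5325 Y194.6553
M3 S456
G1 X200.6968 Y194.6553 F1973
G1 X200.6968 Y156.5526
G1 X94.5325 Y156.5526
G1 X94.5325 Y194.6553
M5
G0 X93.6254 Y227.1024
M3 S456
G1 X129.1287 Y227.1024 F1973
G1 X129.1287 Y216.9552
G1 X93.6254 Y216.9552
G1 X93.6254 Y227.1024
M5
G0 X35.2033 Y184.0345
M3 S456
G1 X146.2305 Y184.0345 F1973
G1 X146.2305 Y125.9788
G1 X35.2033 Y125.9788
G1 X35.2033 Y184.0345
M5
G0 X201.8499 Y143.5760
M3 S456
G1 X127.7546 Y195.5767 F1973
G1 X145.0195 Y115.9363
M5
G0 X0.0000 Y0.0000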